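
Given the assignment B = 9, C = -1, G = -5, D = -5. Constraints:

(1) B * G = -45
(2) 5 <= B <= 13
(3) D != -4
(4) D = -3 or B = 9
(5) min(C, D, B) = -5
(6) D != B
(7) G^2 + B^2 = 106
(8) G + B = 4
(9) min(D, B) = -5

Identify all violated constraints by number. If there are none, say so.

None — every constraint holds.

(1) B * G = 9 * (-5) = -45  true
(2) B = 9 lies in [5, 13]  true
(3) D = -5, and -5 ≠ -4  true
(4) D = -5 ≠ -3, but B = 9 = 9 (second disjunct)  true
(5) min(-1, -5, 9) = -5  true
(6) D = -5, B = 9; distinct  true
(7) G^2 + B^2 = (-5)^2 + 9^2 = 25 + 81 = 106  true
(8) G + B = -5 + 9 = 4  true
(9) min(-5, 9) = -5  true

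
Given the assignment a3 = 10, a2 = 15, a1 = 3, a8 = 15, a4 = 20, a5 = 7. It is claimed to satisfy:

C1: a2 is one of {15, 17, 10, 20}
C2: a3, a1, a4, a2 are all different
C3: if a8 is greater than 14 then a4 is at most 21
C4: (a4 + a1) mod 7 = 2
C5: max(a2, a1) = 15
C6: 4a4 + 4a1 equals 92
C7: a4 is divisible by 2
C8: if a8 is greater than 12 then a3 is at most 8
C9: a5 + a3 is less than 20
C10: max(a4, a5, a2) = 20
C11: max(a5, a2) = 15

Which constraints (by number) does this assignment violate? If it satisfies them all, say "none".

Constraint 8 does not hold.

C1: a2 = 15 is in {15, 17, 10, 20} — satisfied.
C2: values 10, 3, 20, 15 are pairwise distinct — satisfied.
C3: a8 = 15 > 14, so we need a4 ≤ 21; a4 = 20 ≤ 21 — satisfied.
C4: a4 + a1 = 23; 23 mod 7 = 2 — satisfied.
C5: max(15, 3) = 15 — satisfied.
C6: 4a4 + 4a1 = 4(20) + 4(3) = 92 — satisfied.
C7: 20 / 2 = 10, so 2 divides 20 — satisfied.
C8: a8 = 15 > 12, so we need a3 ≤ 8; but a3 = 10 > 8 — violated.
C9: a5 + a3 = 7 + 10 = 17; 17 < 20 — satisfied.
C10: max(20, 7, 15) = 20 — satisfied.
C11: max(7, 15) = 15 — satisfied.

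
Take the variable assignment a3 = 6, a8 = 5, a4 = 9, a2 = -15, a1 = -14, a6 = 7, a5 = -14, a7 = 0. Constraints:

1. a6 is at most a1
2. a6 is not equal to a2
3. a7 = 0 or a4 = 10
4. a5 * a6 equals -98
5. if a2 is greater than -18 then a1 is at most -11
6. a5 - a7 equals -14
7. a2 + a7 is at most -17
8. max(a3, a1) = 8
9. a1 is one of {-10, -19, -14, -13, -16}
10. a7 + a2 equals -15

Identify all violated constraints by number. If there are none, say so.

The assignment fails constraints 1, 7, 8.

1. a6 = 7, a1 = -14; 7 > -14 (want ≤)  ✘
2. a6 = 7, a2 = -15; distinct  ✔
3. a7 = 0 = 0 (first disjunct)  ✔
4. a5 * a6 = -14 * 7 = -98  ✔
5. a2 = -15 > -18, so we need a1 ≤ -11; a1 = -14 ≤ -11  ✔
6. a5 - a7 = -14 - 0 = -14  ✔
7. a2 + a7 = -15 + 0 = -15; -15 > -17, bound -17 not met  ✘
8. max(6, -14) = 6, not 8  ✘
9. a1 = -14 is in {-10, -19, -14, -13, -16}  ✔
10. a7 + a2 = 0 + (-15) = -15  ✔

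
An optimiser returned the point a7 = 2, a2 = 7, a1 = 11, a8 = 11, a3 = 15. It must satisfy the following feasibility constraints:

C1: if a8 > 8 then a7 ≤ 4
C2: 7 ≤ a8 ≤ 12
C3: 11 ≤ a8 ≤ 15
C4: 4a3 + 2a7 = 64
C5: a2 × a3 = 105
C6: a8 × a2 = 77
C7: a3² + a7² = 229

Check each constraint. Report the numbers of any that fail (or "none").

C1: a8 = 11 > 8, so we need a7 ≤ 4; a7 = 2 ≤ 4  ✓
C2: a8 = 11 lies in [7, 12]  ✓
C3: a8 = 11 lies in [11, 15]  ✓
C4: 4a3 + 2a7 = 4(15) + 2(2) = 64  ✓
C5: a2 × a3 = 7 × 15 = 105  ✓
C6: a8 × a2 = 11 × 7 = 77  ✓
C7: a3² + a7² = 15² + 2² = 225 + 4 = 229  ✓

The assignment satisfies every constraint.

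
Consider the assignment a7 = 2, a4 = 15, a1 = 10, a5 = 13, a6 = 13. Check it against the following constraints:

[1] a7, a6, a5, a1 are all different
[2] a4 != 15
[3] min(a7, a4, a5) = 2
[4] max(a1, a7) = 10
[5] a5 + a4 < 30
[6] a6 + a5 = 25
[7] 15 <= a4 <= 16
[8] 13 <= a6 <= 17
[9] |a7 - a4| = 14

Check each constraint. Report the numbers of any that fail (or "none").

Constraints 1, 2, 6, 9 are violated.

[1] a6 = a5 = 13, not all different — violated.
[2] a4 = 15, but 15 is required to differ — violated.
[3] min(2, 15, 13) = 2 — satisfied.
[4] max(10, 2) = 10 — satisfied.
[5] a5 + a4 = 13 + 15 = 28; 28 < 30 — satisfied.
[6] a6 + a5 = 13 + 13 = 26, not 25 — violated.
[7] a4 = 15 lies in [15, 16] — satisfied.
[8] a6 = 13 lies in [13, 17] — satisfied.
[9] |2 - 15| = 13, not 14 — violated.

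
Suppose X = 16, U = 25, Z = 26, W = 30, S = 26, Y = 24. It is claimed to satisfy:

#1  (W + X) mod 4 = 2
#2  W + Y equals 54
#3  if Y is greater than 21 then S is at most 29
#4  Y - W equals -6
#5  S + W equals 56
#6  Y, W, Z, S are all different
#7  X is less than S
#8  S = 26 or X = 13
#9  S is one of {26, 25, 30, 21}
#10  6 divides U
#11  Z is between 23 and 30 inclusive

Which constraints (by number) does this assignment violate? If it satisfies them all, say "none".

No — constraints 6, 10 are not satisfied.

#1 W + X = 46; 46 mod 4 = 2 — OK.
#2 W + Y = 30 + 24 = 54 — OK.
#3 Y = 24 > 21, so we need S ≤ 29; S = 26 ≤ 29 — OK.
#4 Y - W = 24 - 30 = -6 — OK.
#5 S + W = 26 + 30 = 56 — OK.
#6 Z = S = 26, not all different — violated.
#7 X = 16, S = 26; 16 < 26 — OK.
#8 S = 26 = 26 (first disjunct) — OK.
#9 S = 26 is in {26, 25, 30, 21} — OK.
#10 25 = 6*4 + 1, so 6 does not divide 25 — violated.
#11 Z = 26 lies in [23, 30] — OK.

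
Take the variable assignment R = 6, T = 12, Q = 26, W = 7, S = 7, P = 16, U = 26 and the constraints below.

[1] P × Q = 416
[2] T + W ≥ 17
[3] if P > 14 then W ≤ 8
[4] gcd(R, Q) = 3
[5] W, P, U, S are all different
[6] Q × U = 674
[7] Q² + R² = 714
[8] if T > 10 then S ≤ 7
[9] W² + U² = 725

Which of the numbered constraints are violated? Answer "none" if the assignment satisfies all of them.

[1] P × Q = 16 × 26 = 416 — holds.
[2] T + W = 12 + 7 = 19; 19 ≥ 17 — holds.
[3] P = 16 > 14, so we need W ≤ 8; W = 7 ≤ 8 — holds.
[4] gcd(6, 26) = 2, not 3 — does not hold.
[5] W = S = 7, not all different — does not hold.
[6] Q × U = 26 × 26 = 676, not 674 — does not hold.
[7] Q² + R² = 26² + 6² = 676 + 36 = 712, not 714 — does not hold.
[8] T = 12 > 10, so we need S ≤ 7; S = 7 ≤ 7 — holds.
[9] W² + U² = 7² + 26² = 49 + 676 = 725 — holds.

No — constraints 4, 5, 6, 7 are not satisfied.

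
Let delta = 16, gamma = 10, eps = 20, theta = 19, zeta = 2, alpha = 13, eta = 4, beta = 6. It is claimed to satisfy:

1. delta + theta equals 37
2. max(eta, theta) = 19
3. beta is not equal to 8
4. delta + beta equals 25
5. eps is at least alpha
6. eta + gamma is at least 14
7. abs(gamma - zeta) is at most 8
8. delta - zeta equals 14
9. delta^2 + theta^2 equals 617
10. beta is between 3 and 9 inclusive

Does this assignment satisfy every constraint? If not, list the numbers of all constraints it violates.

1. delta + theta = 16 + 19 = 35, not 37  false
2. max(4, 19) = 19  true
3. beta = 6, and 6 ≠ 8  true
4. delta + beta = 16 + 6 = 22, not 25  false
5. eps = 20, alpha = 13; 20 ≥ 13  true
6. eta + gamma = 4 + 10 = 14; 14 ≥ 14  true
7. abs(10 - 2) = 8; 8 ≤ 8  true
8. delta - zeta = 16 - 2 = 14  true
9. delta^2 + theta^2 = 16^2 + 19^2 = 256 + 361 = 617  true
10. beta = 6 lies in [3, 9]  true

Violated: 1 and 4.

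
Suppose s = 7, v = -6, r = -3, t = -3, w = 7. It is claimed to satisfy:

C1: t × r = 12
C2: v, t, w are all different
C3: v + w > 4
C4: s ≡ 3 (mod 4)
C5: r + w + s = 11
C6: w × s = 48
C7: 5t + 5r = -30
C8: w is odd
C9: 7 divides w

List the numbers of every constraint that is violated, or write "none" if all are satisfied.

C1: t × r = -3 × (-3) = 9, not 12  FAIL
C2: values -6, -3, 7 are pairwise distinct  OK
C3: v + w = -6 + 7 = 1; 1 ≤ 4, bound 4 not met  FAIL
C4: 7 mod 4 = 3  OK
C5: r + w + s = -3 + 7 + 7 = 11  OK
C6: w × s = 7 × 7 = 49, not 48  FAIL
C7: 5t + 5r = 5(-3) + 5(-3) = -30  OK
C8: w = 7 is odd  OK
C9: 7 / 7 = 1, so 7 divides 7  OK

Constraints 1, 3, and 6 are violated.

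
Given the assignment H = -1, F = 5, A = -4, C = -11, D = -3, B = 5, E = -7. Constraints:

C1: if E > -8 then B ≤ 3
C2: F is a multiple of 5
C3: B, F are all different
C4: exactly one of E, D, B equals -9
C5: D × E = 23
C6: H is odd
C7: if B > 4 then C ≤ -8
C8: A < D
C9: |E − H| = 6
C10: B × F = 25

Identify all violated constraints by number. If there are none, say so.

C1: E = -7 > -8, so we need B ≤ 3; but B = 5 > 3 — violated.
C2: 5 / 5 = 1, so 5 divides 5 — OK.
C3: B = F = 5, not all different — violated.
C4: E=-7, D=-3, B=5; 0 of them equal -9, not exactly one — violated.
C5: D × E = -3 × (-7) = 21, not 23 — violated.
C6: H = -1 is odd — OK.
C7: B = 5 > 4, so we need C ≤ -8; C = -11 ≤ -8 — OK.
C8: A = -4, D = -3; -4 < -3 — OK.
C9: |-7 − (-1)| = 6 — OK.
C10: B × F = 5 × 5 = 25 — OK.

No — constraints 1, 3, 4, 5 are not satisfied.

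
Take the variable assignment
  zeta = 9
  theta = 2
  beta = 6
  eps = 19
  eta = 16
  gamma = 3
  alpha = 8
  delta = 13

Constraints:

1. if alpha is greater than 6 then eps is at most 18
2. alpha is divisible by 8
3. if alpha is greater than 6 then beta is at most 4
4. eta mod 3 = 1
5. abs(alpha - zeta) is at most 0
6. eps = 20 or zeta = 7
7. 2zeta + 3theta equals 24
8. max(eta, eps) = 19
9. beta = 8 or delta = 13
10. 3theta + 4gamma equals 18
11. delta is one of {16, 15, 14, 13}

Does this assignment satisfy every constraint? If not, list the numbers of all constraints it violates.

1. alpha = 8 > 6, so we need eps ≤ 18; but eps = 19 > 18 — violated.
2. 8 / 8 = 1, so 8 divides 8 — OK.
3. alpha = 8 > 6, so we need beta ≤ 4; but beta = 6 > 4 — violated.
4. 16 mod 3 = 1 — OK.
5. abs(8 - 9) = 1; 1 > 0, exceeds bound 0 — violated.
6. eps = 19 ≠ 20 and zeta = 9 ≠ 7; both disjuncts false — violated.
7. 2zeta + 3theta = 2(9) + 3(2) = 24 — OK.
8. max(16, 19) = 19 — OK.
9. beta = 6 ≠ 8, but delta = 13 = 13 (second disjunct) — OK.
10. 3theta + 4gamma = 3(2) + 4(3) = 18 — OK.
11. delta = 13 is in {16, 15, 14, 13} — OK.

Constraints 1, 3, 5, 6 do not hold.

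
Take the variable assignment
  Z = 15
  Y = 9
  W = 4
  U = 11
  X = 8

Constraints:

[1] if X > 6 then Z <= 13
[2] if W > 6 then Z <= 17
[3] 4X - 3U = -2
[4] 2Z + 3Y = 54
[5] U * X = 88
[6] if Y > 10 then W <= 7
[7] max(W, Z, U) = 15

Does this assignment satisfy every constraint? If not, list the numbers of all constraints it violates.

The assignment fails constraints 1, 3, 4.

[1] X = 8 > 6, so we need Z ≤ 13; but Z = 15 > 13  no
[2] W = 4, not > 6; antecedent false, conditional vacuously true  yes
[3] 4X - 3U = 4(8) - 3(11) = -1, not -2  no
[4] 2Z + 3Y = 2(15) + 3(9) = 57, not 54  no
[5] U * X = 11 * 8 = 88  yes
[6] Y = 9, not > 10; antecedent false, conditional vacuously true  yes
[7] max(4, 15, 11) = 15  yes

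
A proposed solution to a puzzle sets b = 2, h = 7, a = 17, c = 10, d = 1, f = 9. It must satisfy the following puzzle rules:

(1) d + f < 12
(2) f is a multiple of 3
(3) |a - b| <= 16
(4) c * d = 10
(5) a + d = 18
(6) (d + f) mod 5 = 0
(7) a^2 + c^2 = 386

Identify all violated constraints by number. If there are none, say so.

(1) d + f = 1 + 9 = 10; 10 < 12 — satisfied.
(2) 9 / 3 = 3, so 3 divides 9 — satisfied.
(3) |17 - 2| = 15; 15 ≤ 16 — satisfied.
(4) c * d = 10 * 1 = 10 — satisfied.
(5) a + d = 17 + 1 = 18 — satisfied.
(6) d + f = 10; 10 mod 5 = 0 — satisfied.
(7) a^2 + c^2 = 17^2 + 10^2 = 289 + 100 = 389, not 386 — violated.

Constraint 7 is violated.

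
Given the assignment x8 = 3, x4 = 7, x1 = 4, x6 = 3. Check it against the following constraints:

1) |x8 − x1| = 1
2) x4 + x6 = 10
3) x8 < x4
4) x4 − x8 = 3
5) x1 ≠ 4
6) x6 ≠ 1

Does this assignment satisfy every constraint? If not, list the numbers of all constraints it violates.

1) |3 − 4| = 1 — satisfied.
2) x4 + x6 = 7 + 3 = 10 — satisfied.
3) x8 = 3, x4 = 7; 3 < 7 — satisfied.
4) x4 − x8 = 7 − 3 = 4, not 3 — violated.
5) x1 = 4, but 4 is required to differ — violated.
6) x6 = 3, and 3 ≠ 1 — satisfied.

No — constraints 4 and 5 are not satisfied.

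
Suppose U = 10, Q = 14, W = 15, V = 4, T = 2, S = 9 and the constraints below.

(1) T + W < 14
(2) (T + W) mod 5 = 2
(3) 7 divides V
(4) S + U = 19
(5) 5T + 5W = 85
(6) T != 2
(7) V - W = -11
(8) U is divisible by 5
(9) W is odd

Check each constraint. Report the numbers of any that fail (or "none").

No — constraints 1, 3, and 6 are not satisfied.

(1) T + W = 2 + 15 = 17; 17 ≥ 14, bound 14 not met — does not hold.
(2) T + W = 17; 17 mod 5 = 2 — holds.
(3) 4 = 7*0 + 4, so 7 does not divide 4 — does not hold.
(4) S + U = 9 + 10 = 19 — holds.
(5) 5T + 5W = 5(2) + 5(15) = 85 — holds.
(6) T = 2, but 2 is required to differ — does not hold.
(7) V - W = 4 - 15 = -11 — holds.
(8) 10 / 5 = 2, so 5 divides 10 — holds.
(9) W = 15 is odd — holds.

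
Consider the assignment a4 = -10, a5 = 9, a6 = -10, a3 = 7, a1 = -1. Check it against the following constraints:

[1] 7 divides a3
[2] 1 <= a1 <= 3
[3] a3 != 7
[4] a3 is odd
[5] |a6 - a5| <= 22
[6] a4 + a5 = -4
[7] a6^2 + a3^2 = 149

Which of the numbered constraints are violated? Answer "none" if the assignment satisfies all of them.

[1] 7 / 7 = 1, so 7 divides 7  holds
[2] a1 = -1 is outside [1, 3]  fails
[3] a3 = 7, but 7 is required to differ  fails
[4] a3 = 7 is odd  holds
[5] |-10 - 9| = 19; 19 ≤ 22  holds
[6] a4 + a5 = -10 + 9 = -1, not -4  fails
[7] a6^2 + a3^2 = (-10)^2 + 7^2 = 100 + 49 = 149  holds

Constraints 2, 3, and 6 do not hold.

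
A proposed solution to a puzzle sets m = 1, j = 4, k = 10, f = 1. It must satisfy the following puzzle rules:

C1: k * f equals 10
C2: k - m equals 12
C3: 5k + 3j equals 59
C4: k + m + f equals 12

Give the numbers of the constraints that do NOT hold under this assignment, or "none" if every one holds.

No — constraints 2 and 3 are not satisfied.

C1: k * f = 10 * 1 = 10 — holds.
C2: k - m = 10 - 1 = 9, not 12 — fails.
C3: 5k + 3j = 5(10) + 3(4) = 62, not 59 — fails.
C4: k + m + f = 10 + 1 + 1 = 12 — holds.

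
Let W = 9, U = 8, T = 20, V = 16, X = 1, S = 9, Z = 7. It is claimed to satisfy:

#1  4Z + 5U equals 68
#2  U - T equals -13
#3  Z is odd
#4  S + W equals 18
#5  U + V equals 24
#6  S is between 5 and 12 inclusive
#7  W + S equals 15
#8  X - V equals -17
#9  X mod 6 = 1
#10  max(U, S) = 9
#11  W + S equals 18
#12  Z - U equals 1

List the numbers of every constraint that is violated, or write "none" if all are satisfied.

Violated: 2, 7, 8, 12.

#1 4Z + 5U = 4(7) + 5(8) = 68  OK
#2 U - T = 8 - 20 = -12, not -13  FAIL
#3 Z = 7 is odd  OK
#4 S + W = 9 + 9 = 18  OK
#5 U + V = 8 + 16 = 24  OK
#6 S = 9 lies in [5, 12]  OK
#7 W + S = 9 + 9 = 18, not 15  FAIL
#8 X - V = 1 - 16 = -15, not -17  FAIL
#9 1 mod 6 = 1  OK
#10 max(8, 9) = 9  OK
#11 W + S = 9 + 9 = 18  OK
#12 Z - U = 7 - 8 = -1, not 1  FAIL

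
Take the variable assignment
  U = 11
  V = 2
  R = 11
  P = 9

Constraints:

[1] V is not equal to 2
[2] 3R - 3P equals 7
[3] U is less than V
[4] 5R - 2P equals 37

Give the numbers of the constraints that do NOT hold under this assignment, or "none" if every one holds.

[1] V = 2, but 2 is required to differ — violated.
[2] 3R - 3P = 3(11) - 3(9) = 6, not 7 — violated.
[3] U = 11, V = 2; 11 ≥ 2 (want <) — violated.
[4] 5R - 2P = 5(11) - 2(9) = 37 — satisfied.

Constraints 1, 2, 3 do not hold.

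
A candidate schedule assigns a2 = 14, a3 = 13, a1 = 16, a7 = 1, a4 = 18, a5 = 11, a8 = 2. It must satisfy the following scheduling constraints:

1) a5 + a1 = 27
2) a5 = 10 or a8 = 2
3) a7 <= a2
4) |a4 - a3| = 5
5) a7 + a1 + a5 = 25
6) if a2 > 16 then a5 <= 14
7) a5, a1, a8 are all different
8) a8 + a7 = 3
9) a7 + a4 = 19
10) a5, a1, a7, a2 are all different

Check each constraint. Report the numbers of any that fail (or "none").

1) a5 + a1 = 11 + 16 = 27  true
2) a5 = 11 ≠ 10, but a8 = 2 = 2 (second disjunct)  true
3) a7 = 1, a2 = 14; 1 ≤ 14  true
4) |18 - 13| = 5  true
5) a7 + a1 + a5 = 1 + 16 + 11 = 28, not 25  false
6) a2 = 14, not > 16; antecedent false, conditional vacuously true  true
7) values 11, 16, 2 are pairwise distinct  true
8) a8 + a7 = 2 + 1 = 3  true
9) a7 + a4 = 1 + 18 = 19  true
10) values 11, 16, 1, 14 are pairwise distinct  true

The assignment fails constraint 5.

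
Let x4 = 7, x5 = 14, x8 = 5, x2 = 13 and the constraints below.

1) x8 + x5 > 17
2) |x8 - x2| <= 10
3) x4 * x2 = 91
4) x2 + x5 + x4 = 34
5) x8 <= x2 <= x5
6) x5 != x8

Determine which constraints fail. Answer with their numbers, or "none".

1) x8 + x5 = 5 + 14 = 19; 19 > 17 — satisfied.
2) |5 - 13| = 8; 8 ≤ 10 — satisfied.
3) x4 * x2 = 7 * 13 = 91 — satisfied.
4) x2 + x5 + x4 = 13 + 14 + 7 = 34 — satisfied.
5) values 5 <= 13 <= 14 — satisfied.
6) x5 = 14, x8 = 5; distinct — satisfied.

No violations.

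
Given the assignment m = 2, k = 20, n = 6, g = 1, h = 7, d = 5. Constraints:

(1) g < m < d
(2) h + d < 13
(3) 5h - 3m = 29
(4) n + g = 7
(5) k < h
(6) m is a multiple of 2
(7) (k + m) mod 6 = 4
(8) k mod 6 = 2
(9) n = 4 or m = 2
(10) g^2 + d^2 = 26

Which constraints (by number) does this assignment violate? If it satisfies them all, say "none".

(1) values 1 < 2 < 5 — OK.
(2) h + d = 7 + 5 = 12; 12 < 13 — OK.
(3) 5h - 3m = 5(7) - 3(2) = 29 — OK.
(4) n + g = 6 + 1 = 7 — OK.
(5) k = 20, h = 7; 20 ≥ 7 (want <) — violated.
(6) 2 / 2 = 1, so 2 divides 2 — OK.
(7) k + m = 22; 22 mod 6 = 4 — OK.
(8) 20 mod 6 = 2 — OK.
(9) n = 6 ≠ 4, but m = 2 = 2 (second disjunct) — OK.
(10) g^2 + d^2 = 1^2 + 5^2 = 1 + 25 = 26 — OK.

Constraint 5 is violated.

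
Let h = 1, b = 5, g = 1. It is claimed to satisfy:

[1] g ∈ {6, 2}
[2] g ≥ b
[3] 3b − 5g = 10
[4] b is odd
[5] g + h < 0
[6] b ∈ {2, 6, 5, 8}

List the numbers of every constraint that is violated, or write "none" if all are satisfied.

Violated: 1, 2, and 5.

[1] g = 1 is not in {6, 2} — violated.
[2] g = 1, b = 5; 1 < 5 (want ≥) — violated.
[3] 3b − 5g = 3(5) − 5(1) = 10 — OK.
[4] b = 5 is odd — OK.
[5] g + h = 1 + 1 = 2; 2 ≥ 0, bound 0 not met — violated.
[6] b = 5 is in {2, 6, 5, 8} — OK.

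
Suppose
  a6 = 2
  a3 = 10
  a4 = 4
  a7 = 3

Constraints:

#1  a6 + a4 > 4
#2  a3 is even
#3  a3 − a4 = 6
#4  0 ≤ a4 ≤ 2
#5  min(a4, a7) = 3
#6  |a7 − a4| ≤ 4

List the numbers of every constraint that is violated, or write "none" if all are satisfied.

#1 a6 + a4 = 2 + 4 = 6; 6 > 4 — satisfied.
#2 a3 = 10 is even — satisfied.
#3 a3 − a4 = 10 − 4 = 6 — satisfied.
#4 a4 = 4 is outside [0, 2] — violated.
#5 min(4, 3) = 3 — satisfied.
#6 |3 − 4| = 1; 1 ≤ 4 — satisfied.

Violated: 4.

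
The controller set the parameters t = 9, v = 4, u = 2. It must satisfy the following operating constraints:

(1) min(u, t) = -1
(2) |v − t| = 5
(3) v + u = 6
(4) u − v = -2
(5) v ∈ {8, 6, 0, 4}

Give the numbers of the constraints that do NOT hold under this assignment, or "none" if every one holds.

The assignment fails constraint 1.

(1) min(2, 9) = 2, not -1 — violated.
(2) |4 − 9| = 5 — satisfied.
(3) v + u = 4 + 2 = 6 — satisfied.
(4) u − v = 2 − 4 = -2 — satisfied.
(5) v = 4 is in {8, 6, 0, 4} — satisfied.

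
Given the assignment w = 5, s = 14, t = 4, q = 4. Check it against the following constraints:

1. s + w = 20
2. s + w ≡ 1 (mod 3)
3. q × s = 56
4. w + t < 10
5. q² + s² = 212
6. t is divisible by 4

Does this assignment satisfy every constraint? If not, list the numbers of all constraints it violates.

No — constraint 1 is not satisfied.

1. s + w = 14 + 5 = 19, not 20  no
2. s + w = 19; 19 mod 3 = 1  yes
3. q × s = 4 × 14 = 56  yes
4. w + t = 5 + 4 = 9; 9 < 10  yes
5. q² + s² = 4² + 14² = 16 + 196 = 212  yes
6. 4 / 4 = 1, so 4 divides 4  yes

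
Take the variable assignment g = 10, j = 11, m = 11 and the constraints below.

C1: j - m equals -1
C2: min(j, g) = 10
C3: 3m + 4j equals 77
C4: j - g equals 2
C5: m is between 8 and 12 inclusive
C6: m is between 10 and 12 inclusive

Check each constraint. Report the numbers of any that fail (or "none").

Constraints 1 and 4 do not hold.

C1: j - m = 11 - 11 = 0, not -1 — violated.
C2: min(11, 10) = 10 — OK.
C3: 3m + 4j = 3(11) + 4(11) = 77 — OK.
C4: j - g = 11 - 10 = 1, not 2 — violated.
C5: m = 11 lies in [8, 12] — OK.
C6: m = 11 lies in [10, 12] — OK.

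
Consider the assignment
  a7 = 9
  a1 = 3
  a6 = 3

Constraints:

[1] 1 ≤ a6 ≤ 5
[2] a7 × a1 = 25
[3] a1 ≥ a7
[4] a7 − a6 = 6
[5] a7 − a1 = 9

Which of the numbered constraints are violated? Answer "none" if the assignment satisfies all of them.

[1] a6 = 3 lies in [1, 5] — OK.
[2] a7 × a1 = 9 × 3 = 27, not 25 — violated.
[3] a1 = 3, a7 = 9; 3 < 9 (want ≥) — violated.
[4] a7 − a6 = 9 − 3 = 6 — OK.
[5] a7 − a1 = 9 − 3 = 6, not 9 — violated.

Violated: 2, 3, 5.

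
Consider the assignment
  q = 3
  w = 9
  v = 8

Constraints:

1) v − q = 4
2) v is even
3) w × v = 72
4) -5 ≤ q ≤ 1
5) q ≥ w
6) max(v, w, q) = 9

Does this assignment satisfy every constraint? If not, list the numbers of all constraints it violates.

1) v − q = 8 − 3 = 5, not 4 — violated.
2) v = 8 is even — satisfied.
3) w × v = 9 × 8 = 72 — satisfied.
4) q = 3 is outside [-5, 1] — violated.
5) q = 3, w = 9; 3 < 9 (want ≥) — violated.
6) max(8, 9, 3) = 9 — satisfied.

Constraints 1, 4, 5 do not hold.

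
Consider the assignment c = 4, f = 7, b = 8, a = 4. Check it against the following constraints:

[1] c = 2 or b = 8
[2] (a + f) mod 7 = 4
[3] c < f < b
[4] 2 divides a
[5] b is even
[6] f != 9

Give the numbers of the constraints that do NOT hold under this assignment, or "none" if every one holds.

The assignment satisfies every constraint.

[1] c = 4 ≠ 2, but b = 8 = 8 (second disjunct)  ✔
[2] a + f = 11; 11 mod 7 = 4  ✔
[3] values 4 < 7 < 8  ✔
[4] 4 / 2 = 2, so 2 divides 4  ✔
[5] b = 8 is even  ✔
[6] f = 7, and 7 ≠ 9  ✔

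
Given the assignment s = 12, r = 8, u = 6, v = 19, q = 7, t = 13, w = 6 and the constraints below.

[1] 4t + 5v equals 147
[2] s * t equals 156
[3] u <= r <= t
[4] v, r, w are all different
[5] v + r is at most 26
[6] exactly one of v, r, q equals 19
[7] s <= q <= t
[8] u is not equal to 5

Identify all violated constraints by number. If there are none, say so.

Constraints 5 and 7 are violated.

[1] 4t + 5v = 4(13) + 5(19) = 147  ✓
[2] s * t = 12 * 13 = 156  ✓
[3] values 6 <= 8 <= 13  ✓
[4] values 19, 8, 6 are pairwise distinct  ✓
[5] v + r = 19 + 8 = 27; 27 > 26, bound 26 not met  ✗
[6] v=19, r=8, q=7; 1 of them equals 19  ✓
[7] values 12, 7, 13; s = 12 is not <= q = 7  ✗
[8] u = 6, and 6 ≠ 5  ✓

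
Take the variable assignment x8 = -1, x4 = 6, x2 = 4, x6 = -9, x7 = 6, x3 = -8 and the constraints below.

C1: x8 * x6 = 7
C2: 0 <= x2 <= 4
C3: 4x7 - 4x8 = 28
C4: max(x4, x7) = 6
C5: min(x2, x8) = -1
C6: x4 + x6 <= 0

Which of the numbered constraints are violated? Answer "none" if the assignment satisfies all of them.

No — constraint 1 is not satisfied.

C1: x8 * x6 = -1 * (-9) = 9, not 7  false
C2: x2 = 4 lies in [0, 4]  true
C3: 4x7 - 4x8 = 4(6) - 4(-1) = 28  true
C4: max(6, 6) = 6  true
C5: min(4, -1) = -1  true
C6: x4 + x6 = 6 + (-9) = -3; -3 ≤ 0  true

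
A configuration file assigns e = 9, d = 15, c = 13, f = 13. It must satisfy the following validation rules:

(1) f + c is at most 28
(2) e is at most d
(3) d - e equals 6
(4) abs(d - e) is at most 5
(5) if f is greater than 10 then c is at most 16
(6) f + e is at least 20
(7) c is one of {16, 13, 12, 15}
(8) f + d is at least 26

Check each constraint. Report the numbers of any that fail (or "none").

Constraint 4 does not hold.

(1) f + c = 13 + 13 = 26; 26 ≤ 28 — satisfied.
(2) e = 9, d = 15; 9 ≤ 15 — satisfied.
(3) d - e = 15 - 9 = 6 — satisfied.
(4) abs(15 - 9) = 6; 6 > 5, exceeds bound 5 — violated.
(5) f = 13 > 10, so we need c ≤ 16; c = 13 ≤ 16 — satisfied.
(6) f + e = 13 + 9 = 22; 22 ≥ 20 — satisfied.
(7) c = 13 is in {16, 13, 12, 15} — satisfied.
(8) f + d = 13 + 15 = 28; 28 ≥ 26 — satisfied.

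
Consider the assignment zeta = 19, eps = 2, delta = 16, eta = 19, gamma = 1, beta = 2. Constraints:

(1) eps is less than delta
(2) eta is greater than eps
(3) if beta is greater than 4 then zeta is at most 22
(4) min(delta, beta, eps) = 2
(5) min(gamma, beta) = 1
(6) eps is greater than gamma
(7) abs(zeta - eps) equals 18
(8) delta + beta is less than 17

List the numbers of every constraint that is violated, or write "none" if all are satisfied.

Violated: 7 and 8.

(1) eps = 2, delta = 16; 2 < 16 — OK.
(2) eta = 19, eps = 2; 19 > 2 — OK.
(3) beta = 2, not > 4; antecedent false, conditional vacuously true — OK.
(4) min(16, 2, 2) = 2 — OK.
(5) min(1, 2) = 1 — OK.
(6) eps = 2, gamma = 1; 2 > 1 — OK.
(7) abs(19 - 2) = 17, not 18 — violated.
(8) delta + beta = 16 + 2 = 18; 18 ≥ 17, bound 17 not met — violated.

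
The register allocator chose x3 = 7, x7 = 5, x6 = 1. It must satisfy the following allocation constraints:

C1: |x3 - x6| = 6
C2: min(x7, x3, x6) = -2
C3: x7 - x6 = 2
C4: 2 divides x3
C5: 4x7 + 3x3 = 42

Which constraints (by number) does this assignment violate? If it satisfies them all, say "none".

Constraints 2, 3, 4, 5 are violated.

C1: |7 - 1| = 6 — OK.
C2: min(5, 7, 1) = 1, not -2 — violated.
C3: x7 - x6 = 5 - 1 = 4, not 2 — violated.
C4: 7 = 2*3 + 1, so 2 does not divide 7 — violated.
C5: 4x7 + 3x3 = 4(5) + 3(7) = 41, not 42 — violated.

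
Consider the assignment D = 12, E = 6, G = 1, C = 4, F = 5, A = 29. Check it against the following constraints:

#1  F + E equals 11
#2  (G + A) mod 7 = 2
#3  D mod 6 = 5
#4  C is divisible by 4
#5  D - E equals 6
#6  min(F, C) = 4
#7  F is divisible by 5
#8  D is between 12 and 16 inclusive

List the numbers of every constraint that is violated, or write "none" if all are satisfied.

The assignment fails constraint 3.

#1 F + E = 5 + 6 = 11 — holds.
#2 G + A = 30; 30 mod 7 = 2 — holds.
#3 12 mod 6 = 0, not 5 — fails.
#4 4 / 4 = 1, so 4 divides 4 — holds.
#5 D - E = 12 - 6 = 6 — holds.
#6 min(5, 4) = 4 — holds.
#7 5 / 5 = 1, so 5 divides 5 — holds.
#8 D = 12 lies in [12, 16] — holds.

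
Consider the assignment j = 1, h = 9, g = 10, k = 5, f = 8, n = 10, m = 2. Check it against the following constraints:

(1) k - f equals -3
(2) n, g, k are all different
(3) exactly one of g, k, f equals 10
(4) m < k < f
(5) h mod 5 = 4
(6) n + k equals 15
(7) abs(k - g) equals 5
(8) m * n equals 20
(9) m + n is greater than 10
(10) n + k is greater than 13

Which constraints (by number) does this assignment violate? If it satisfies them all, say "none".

(1) k - f = 5 - 8 = -3  OK
(2) n = g = 10, not all different  FAIL
(3) g=10, k=5, f=8; 1 of them equals 10  OK
(4) values 2 < 5 < 8  OK
(5) 9 mod 5 = 4  OK
(6) n + k = 10 + 5 = 15  OK
(7) abs(5 - 10) = 5  OK
(8) m * n = 2 * 10 = 20  OK
(9) m + n = 2 + 10 = 12; 12 > 10  OK
(10) n + k = 10 + 5 = 15; 15 > 13  OK

No — constraint 2 is not satisfied.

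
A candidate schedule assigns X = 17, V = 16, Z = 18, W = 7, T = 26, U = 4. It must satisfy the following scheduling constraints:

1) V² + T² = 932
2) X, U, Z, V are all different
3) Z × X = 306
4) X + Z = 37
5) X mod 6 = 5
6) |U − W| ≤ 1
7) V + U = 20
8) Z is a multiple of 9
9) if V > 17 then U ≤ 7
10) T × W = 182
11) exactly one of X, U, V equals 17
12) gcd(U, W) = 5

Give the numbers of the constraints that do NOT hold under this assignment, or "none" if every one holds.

1) V² + T² = 16² + 26² = 256 + 676 = 932  true
2) values 17, 4, 18, 16 are pairwise distinct  true
3) Z × X = 18 × 17 = 306  true
4) X + Z = 17 + 18 = 35, not 37  false
5) 17 mod 6 = 5  true
6) |4 − 7| = 3; 3 > 1, exceeds bound 1  false
7) V + U = 16 + 4 = 20  true
8) 18 / 9 = 2, so 9 divides 18  true
9) V = 16, not > 17; antecedent false, conditional vacuously true  true
10) T × W = 26 × 7 = 182  true
11) X=17, U=4, V=16; 1 of them equals 17  true
12) gcd(4, 7) = 1, not 5  false

The assignment fails constraints 4, 6, and 12.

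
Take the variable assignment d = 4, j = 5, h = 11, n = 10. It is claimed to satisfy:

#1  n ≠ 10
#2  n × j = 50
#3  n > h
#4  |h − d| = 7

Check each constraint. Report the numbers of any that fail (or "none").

Constraints 1, 3 do not hold.

#1 n = 10, but 10 is required to differ — fails.
#2 n × j = 10 × 5 = 50 — holds.
#3 n = 10, h = 11; 10 ≤ 11 (want >) — fails.
#4 |11 − 4| = 7 — holds.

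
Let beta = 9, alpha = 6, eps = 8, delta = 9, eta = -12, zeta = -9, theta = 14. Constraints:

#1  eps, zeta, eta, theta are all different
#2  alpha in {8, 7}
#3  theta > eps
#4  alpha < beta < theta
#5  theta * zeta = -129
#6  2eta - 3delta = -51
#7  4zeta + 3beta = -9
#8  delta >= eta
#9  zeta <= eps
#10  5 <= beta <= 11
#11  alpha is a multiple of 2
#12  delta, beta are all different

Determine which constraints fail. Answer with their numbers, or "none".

Constraints 2, 5, 12 are violated.

#1 values 8, -9, -12, 14 are pairwise distinct  ✓
#2 alpha = 6 is not in {8, 7}  ✗
#3 theta = 14, eps = 8; 14 > 8  ✓
#4 values 6 < 9 < 14  ✓
#5 theta * zeta = 14 * (-9) = -126, not -129  ✗
#6 2eta - 3delta = 2(-12) - 3(9) = -51  ✓
#7 4zeta + 3beta = 4(-9) + 3(9) = -9  ✓
#8 delta = 9, eta = -12; 9 ≥ -12  ✓
#9 zeta = -9, eps = 8; -9 ≤ 8  ✓
#10 beta = 9 lies in [5, 11]  ✓
#11 6 / 2 = 3, so 2 divides 6  ✓
#12 delta = beta = 9, not all different  ✗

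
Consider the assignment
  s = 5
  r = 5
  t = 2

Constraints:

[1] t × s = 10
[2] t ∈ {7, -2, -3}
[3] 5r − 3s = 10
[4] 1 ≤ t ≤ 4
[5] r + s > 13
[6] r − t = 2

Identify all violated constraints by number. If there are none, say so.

No — constraints 2, 5, and 6 are not satisfied.

[1] t × s = 2 × 5 = 10  holds
[2] t = 2 is not in {7, -2, -3}  fails
[3] 5r − 3s = 5(5) − 3(5) = 10  holds
[4] t = 2 lies in [1, 4]  holds
[5] r + s = 5 + 5 = 10; 10 ≤ 13, bound 13 not met  fails
[6] r − t = 5 − 2 = 3, not 2  fails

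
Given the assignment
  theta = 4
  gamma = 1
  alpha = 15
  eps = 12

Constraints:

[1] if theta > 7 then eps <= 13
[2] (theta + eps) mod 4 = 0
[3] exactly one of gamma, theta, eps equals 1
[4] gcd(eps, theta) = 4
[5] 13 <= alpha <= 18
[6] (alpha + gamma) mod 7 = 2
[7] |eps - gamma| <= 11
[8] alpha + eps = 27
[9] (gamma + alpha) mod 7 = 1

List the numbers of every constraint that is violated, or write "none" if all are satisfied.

Violated: 9.

[1] theta = 4, not > 7; antecedent false, conditional vacuously true — satisfied.
[2] theta + eps = 16; 16 mod 4 = 0 — satisfied.
[3] gamma=1, theta=4, eps=12; 1 of them equals 1 — satisfied.
[4] gcd(12, 4) = 4 — satisfied.
[5] alpha = 15 lies in [13, 18] — satisfied.
[6] alpha + gamma = 16; 16 mod 7 = 2 — satisfied.
[7] |12 - 1| = 11; 11 ≤ 11 — satisfied.
[8] alpha + eps = 15 + 12 = 27 — satisfied.
[9] gamma + alpha = 16; 16 mod 7 = 2, not 1 — violated.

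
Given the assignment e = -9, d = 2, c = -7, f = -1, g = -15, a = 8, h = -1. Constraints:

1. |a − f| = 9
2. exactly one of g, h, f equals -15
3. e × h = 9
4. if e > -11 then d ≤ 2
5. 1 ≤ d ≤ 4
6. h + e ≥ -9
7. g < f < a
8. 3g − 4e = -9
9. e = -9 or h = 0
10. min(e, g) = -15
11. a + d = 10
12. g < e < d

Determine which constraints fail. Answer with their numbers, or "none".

1. |8 − (-1)| = 9 — OK.
2. g=-15, h=-1, f=-1; 1 of them equals -15 — OK.
3. e × h = -9 × (-1) = 9 — OK.
4. e = -9 > -11, so we need d ≤ 2; d = 2 ≤ 2 — OK.
5. d = 2 lies in [1, 4] — OK.
6. h + e = -1 + (-9) = -10; -10 < -9, bound -9 not met — violated.
7. values -15 < -1 < 8 — OK.
8. 3g − 4e = 3(-15) − 4(-9) = -9 — OK.
9. e = -9 = -9 (first disjunct) — OK.
10. min(-9, -15) = -15 — OK.
11. a + d = 8 + 2 = 10 — OK.
12. values -15 < -9 < 2 — OK.

No — constraint 6 is not satisfied.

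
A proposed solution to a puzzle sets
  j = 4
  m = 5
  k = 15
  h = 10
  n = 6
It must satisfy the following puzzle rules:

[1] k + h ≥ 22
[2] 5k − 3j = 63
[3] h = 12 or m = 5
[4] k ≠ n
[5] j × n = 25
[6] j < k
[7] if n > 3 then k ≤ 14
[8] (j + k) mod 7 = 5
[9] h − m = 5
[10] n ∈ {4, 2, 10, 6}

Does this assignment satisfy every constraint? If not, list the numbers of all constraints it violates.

[1] k + h = 15 + 10 = 25; 25 ≥ 22 — holds.
[2] 5k − 3j = 5(15) − 3(4) = 63 — holds.
[3] h = 10 ≠ 12, but m = 5 = 5 (second disjunct) — holds.
[4] k = 15, n = 6; distinct — holds.
[5] j × n = 4 × 6 = 24, not 25 — fails.
[6] j = 4, k = 15; 4 < 15 — holds.
[7] n = 6 > 3, so we need k ≤ 14; but k = 15 > 14 — fails.
[8] j + k = 19; 19 mod 7 = 5 — holds.
[9] h − m = 10 − 5 = 5 — holds.
[10] n = 6 is in {4, 2, 10, 6} — holds.

Constraints 5 and 7 do not hold.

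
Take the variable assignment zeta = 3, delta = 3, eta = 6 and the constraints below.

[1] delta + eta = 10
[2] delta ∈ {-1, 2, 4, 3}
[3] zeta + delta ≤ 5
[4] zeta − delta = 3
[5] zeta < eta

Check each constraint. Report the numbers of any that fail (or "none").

[1] delta + eta = 3 + 6 = 9, not 10  false
[2] delta = 3 is in {-1, 2, 4, 3}  true
[3] zeta + delta = 3 + 3 = 6; 6 > 5, bound 5 not met  false
[4] zeta − delta = 3 − 3 = 0, not 3  false
[5] zeta = 3, eta = 6; 3 < 6  true

Constraints 1, 3, 4 are violated.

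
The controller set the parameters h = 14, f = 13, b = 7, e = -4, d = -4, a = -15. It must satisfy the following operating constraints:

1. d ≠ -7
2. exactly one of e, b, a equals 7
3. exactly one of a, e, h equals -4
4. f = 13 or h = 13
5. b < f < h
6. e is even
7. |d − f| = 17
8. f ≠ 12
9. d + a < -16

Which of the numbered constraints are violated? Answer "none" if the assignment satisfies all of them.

1. d = -4, and -4 ≠ -7 — OK.
2. e=-4, b=7, a=-15; 1 of them equals 7 — OK.
3. a=-15, e=-4, h=14; 1 of them equals -4 — OK.
4. f = 13 = 13 (first disjunct) — OK.
5. values 7 < 13 < 14 — OK.
6. e = -4 is even — OK.
7. |-4 − 13| = 17 — OK.
8. f = 13, and 13 ≠ 12 — OK.
9. d + a = -4 + (-15) = -19; -19 < -16 — OK.

None — every constraint holds.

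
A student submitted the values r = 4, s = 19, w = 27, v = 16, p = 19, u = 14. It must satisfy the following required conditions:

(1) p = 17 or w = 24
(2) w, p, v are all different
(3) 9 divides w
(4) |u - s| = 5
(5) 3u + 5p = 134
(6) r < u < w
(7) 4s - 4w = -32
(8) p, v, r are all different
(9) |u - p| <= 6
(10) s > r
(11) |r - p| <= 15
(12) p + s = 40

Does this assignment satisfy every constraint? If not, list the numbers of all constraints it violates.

(1) p = 19 ≠ 17 and w = 27 ≠ 24; both disjuncts false  FAIL
(2) values 27, 19, 16 are pairwise distinct  OK
(3) 27 / 9 = 3, so 9 divides 27  OK
(4) |14 - 19| = 5  OK
(5) 3u + 5p = 3(14) + 5(19) = 137, not 134  FAIL
(6) values 4 < 14 < 27  OK
(7) 4s - 4w = 4(19) - 4(27) = -32  OK
(8) values 19, 16, 4 are pairwise distinct  OK
(9) |14 - 19| = 5; 5 ≤ 6  OK
(10) s = 19, r = 4; 19 > 4  OK
(11) |4 - 19| = 15; 15 ≤ 15  OK
(12) p + s = 19 + 19 = 38, not 40  FAIL

The assignment fails constraints 1, 5, and 12.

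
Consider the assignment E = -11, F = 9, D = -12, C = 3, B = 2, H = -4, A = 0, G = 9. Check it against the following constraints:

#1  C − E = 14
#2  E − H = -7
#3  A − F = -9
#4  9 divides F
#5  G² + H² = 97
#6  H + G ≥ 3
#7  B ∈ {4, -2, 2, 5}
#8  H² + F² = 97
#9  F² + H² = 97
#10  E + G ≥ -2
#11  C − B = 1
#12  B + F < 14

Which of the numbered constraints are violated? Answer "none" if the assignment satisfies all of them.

#1 C − E = 3 − (-11) = 14  yes
#2 E − H = -11 − (-4) = -7  yes
#3 A − F = 0 − 9 = -9  yes
#4 9 / 9 = 1, so 9 divides 9  yes
#5 G² + H² = 9² + (-4)² = 81 + 16 = 97  yes
#6 H + G = -4 + 9 = 5; 5 ≥ 3  yes
#7 B = 2 is in {4, -2, 2, 5}  yes
#8 H² + F² = (-4)² + 9² = 16 + 81 = 97  yes
#9 F² + H² = 9² + (-4)² = 81 + 16 = 97  yes
#10 E + G = -11 + 9 = -2; -2 ≥ -2  yes
#11 C − B = 3 − 2 = 1  yes
#12 B + F = 2 + 9 = 11; 11 < 14  yes

None — every constraint holds.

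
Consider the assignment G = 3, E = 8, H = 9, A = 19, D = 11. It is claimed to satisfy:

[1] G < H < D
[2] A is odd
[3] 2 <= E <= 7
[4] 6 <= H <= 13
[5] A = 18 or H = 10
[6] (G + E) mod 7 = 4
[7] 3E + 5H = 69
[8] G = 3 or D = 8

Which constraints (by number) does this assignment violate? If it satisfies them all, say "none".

Violated: 3 and 5.

[1] values 3 < 9 < 11 — OK.
[2] A = 19 is odd — OK.
[3] E = 8 is outside [2, 7] — violated.
[4] H = 9 lies in [6, 13] — OK.
[5] A = 19 ≠ 18 and H = 9 ≠ 10; both disjuncts false — violated.
[6] G + E = 11; 11 mod 7 = 4 — OK.
[7] 3E + 5H = 3(8) + 5(9) = 69 — OK.
[8] G = 3 = 3 (first disjunct) — OK.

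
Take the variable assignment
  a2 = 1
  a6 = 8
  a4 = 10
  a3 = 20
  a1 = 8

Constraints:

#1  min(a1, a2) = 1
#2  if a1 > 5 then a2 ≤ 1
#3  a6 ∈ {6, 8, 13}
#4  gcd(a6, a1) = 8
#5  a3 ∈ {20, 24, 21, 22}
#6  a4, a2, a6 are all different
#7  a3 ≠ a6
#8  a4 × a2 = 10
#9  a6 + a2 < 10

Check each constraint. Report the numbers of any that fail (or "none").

All constraints are satisfied.

#1 min(8, 1) = 1 — satisfied.
#2 a1 = 8 > 5, so we need a2 ≤ 1; a2 = 1 ≤ 1 — satisfied.
#3 a6 = 8 is in {6, 8, 13} — satisfied.
#4 gcd(8, 8) = 8 — satisfied.
#5 a3 = 20 is in {20, 24, 21, 22} — satisfied.
#6 values 10, 1, 8 are pairwise distinct — satisfied.
#7 a3 = 20, a6 = 8; distinct — satisfied.
#8 a4 × a2 = 10 × 1 = 10 — satisfied.
#9 a6 + a2 = 8 + 1 = 9; 9 < 10 — satisfied.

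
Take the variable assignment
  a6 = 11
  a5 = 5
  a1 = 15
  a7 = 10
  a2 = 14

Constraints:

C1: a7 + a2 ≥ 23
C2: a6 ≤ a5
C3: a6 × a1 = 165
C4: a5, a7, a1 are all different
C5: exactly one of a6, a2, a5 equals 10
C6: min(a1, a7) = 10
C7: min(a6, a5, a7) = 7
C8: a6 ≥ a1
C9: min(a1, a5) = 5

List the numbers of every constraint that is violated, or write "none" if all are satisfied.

Constraints 2, 5, 7, 8 are violated.

C1: a7 + a2 = 10 + 14 = 24; 24 ≥ 23 — OK.
C2: a6 = 11, a5 = 5; 11 > 5 (want ≤) — violated.
C3: a6 × a1 = 11 × 15 = 165 — OK.
C4: values 5, 10, 15 are pairwise distinct — OK.
C5: a6=11, a2=14, a5=5; 0 of them equal 10, not exactly one — violated.
C6: min(15, 10) = 10 — OK.
C7: min(11, 5, 10) = 5, not 7 — violated.
C8: a6 = 11, a1 = 15; 11 < 15 (want ≥) — violated.
C9: min(15, 5) = 5 — OK.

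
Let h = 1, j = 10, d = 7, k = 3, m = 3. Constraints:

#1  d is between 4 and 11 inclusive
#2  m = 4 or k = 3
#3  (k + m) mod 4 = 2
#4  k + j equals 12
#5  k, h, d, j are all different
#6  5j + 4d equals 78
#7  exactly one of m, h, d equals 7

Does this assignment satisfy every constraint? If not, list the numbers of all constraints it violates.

#1 d = 7 lies in [4, 11]  ✔
#2 m = 3 ≠ 4, but k = 3 = 3 (second disjunct)  ✔
#3 k + m = 6; 6 mod 4 = 2  ✔
#4 k + j = 3 + 10 = 13, not 12  ✘
#5 values 3, 1, 7, 10 are pairwise distinct  ✔
#6 5j + 4d = 5(10) + 4(7) = 78  ✔
#7 m=3, h=1, d=7; 1 of them equals 7  ✔

Violated: 4.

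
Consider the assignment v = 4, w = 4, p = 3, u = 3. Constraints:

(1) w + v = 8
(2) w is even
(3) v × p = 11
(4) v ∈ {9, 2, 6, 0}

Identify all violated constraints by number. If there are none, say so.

(1) w + v = 4 + 4 = 8 — holds.
(2) w = 4 is even — holds.
(3) v × p = 4 × 3 = 12, not 11 — does not hold.
(4) v = 4 is not in {9, 2, 6, 0} — does not hold.

The assignment fails constraints 3, 4.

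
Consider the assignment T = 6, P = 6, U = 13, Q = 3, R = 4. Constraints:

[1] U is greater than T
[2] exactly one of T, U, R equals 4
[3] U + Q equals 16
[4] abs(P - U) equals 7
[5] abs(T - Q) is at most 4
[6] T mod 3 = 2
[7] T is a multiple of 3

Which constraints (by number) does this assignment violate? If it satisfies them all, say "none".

[1] U = 13, T = 6; 13 > 6  ✓
[2] T=6, U=13, R=4; 1 of them equals 4  ✓
[3] U + Q = 13 + 3 = 16  ✓
[4] abs(6 - 13) = 7  ✓
[5] abs(6 - 3) = 3; 3 ≤ 4  ✓
[6] 6 mod 3 = 0, not 2  ✗
[7] 6 / 3 = 2, so 3 divides 6  ✓

The assignment fails constraint 6.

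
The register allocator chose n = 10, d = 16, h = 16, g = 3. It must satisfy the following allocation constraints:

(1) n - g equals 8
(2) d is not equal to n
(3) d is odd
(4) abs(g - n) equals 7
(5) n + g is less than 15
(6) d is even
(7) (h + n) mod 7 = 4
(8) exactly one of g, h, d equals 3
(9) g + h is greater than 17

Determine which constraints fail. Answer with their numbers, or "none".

(1) n - g = 10 - 3 = 7, not 8 — violated.
(2) d = 16, n = 10; distinct — OK.
(3) d = 16 is even — violated.
(4) abs(3 - 10) = 7 — OK.
(5) n + g = 10 + 3 = 13; 13 < 15 — OK.
(6) d = 16 is even — OK.
(7) h + n = 26; 26 mod 7 = 5, not 4 — violated.
(8) g=3, h=16, d=16; 1 of them equals 3 — OK.
(9) g + h = 3 + 16 = 19; 19 > 17 — OK.

Constraints 1, 3, 7 are violated.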